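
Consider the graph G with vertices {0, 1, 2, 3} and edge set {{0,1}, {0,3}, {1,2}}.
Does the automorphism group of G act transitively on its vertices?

No

Automorphisms preserve degree, but G has vertices of degree 1 and vertices of degree 2; no automorphism maps one to the other, so G is not vertex-transitive.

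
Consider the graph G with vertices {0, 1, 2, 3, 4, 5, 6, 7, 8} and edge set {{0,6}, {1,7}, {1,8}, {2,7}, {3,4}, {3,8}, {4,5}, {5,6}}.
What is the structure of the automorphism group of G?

Z_2

The degree sequence is [1, 2, 1, 2, 2, 2, 2, 2, 2]; the two degree-1 vertices 0 and 2 are the ends of a path, so G = P_9. A path has exactly one nontrivial symmetry — reversal — giving Aut(G) of order 2.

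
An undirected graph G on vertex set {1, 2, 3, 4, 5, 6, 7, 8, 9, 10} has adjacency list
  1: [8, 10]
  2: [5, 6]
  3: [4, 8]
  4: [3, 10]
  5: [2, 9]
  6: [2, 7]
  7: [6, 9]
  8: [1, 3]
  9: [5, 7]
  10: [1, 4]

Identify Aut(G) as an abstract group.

(D_5 × D_5) ⋊ Z_2

G has two connected components, {1, 3, 4, 8, 10} and {2, 5, 6, 7, 9}; each is 2-regular, so G = C_5 ⊔ C_5. With two isomorphic components, Aut(G) = Aut(C_5) ≀ S_2 = (D_5 × D_5) ⋊ Z_2: permute each cycle by D_5, then optionally swap the two cycles. Order 2·(2·5)² = 200.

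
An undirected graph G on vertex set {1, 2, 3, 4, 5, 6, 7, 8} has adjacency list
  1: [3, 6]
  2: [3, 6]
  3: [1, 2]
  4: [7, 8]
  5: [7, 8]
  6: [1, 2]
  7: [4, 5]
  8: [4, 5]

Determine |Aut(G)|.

128

G has two connected components, {4, 5, 7, 8} and {1, 2, 3, 6}; each is 2-regular, so G = C_4 ⊔ C_4. With two isomorphic components, Aut(G) = Aut(C_4) ≀ S_2 = (D_4 × D_4) ⋊ Z_2: permute each cycle by D_4, then optionally swap the two cycles. Order 2·(2·4)² = 128.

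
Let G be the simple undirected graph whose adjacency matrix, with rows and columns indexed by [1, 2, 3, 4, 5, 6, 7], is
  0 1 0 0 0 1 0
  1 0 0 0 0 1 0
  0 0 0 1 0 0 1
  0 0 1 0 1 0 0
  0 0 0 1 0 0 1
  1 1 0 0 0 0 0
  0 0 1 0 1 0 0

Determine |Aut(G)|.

G has two connected components, {3, 4, 5, 7} and {1, 2, 6}; each is 2-regular, so G = C_4 ⊔ C_3. The components are non-isomorphic (different sizes), so Aut(G) = Aut(C_4) × Aut(C_3) = D_4 × D_3 of order 8·6 = 48.

48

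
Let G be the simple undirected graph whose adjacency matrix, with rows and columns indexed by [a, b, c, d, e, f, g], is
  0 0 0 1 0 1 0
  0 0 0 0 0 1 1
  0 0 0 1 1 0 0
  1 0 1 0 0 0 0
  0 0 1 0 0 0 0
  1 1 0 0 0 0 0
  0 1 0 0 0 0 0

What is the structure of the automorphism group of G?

Z_2

The degree sequence is [2, 2, 2, 2, 1, 2, 1]; the two degree-1 vertices e and g are the ends of a path, so G = P_7. The only nontrivial automorphism of a path is the end-to-end reflection, so Aut(G) ≅ Z_2.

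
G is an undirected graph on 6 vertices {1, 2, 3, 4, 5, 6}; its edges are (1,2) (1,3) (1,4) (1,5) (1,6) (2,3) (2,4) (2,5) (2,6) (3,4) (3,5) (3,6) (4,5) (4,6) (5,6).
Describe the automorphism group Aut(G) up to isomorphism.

the symmetric group on 6 letters

All 6 vertices are pairwise adjacent: G = K_6. Every bijection on the vertex set is an automorphism of K_6; hence Aut(K_6) ≅ S_6, order 720.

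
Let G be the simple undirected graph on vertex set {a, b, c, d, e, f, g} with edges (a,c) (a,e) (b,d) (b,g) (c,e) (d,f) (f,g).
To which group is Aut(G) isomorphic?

G has two connected components, {b, d, f, g} and {a, c, e}; each is 2-regular, so G = C_4 ⊔ C_3. The components are non-isomorphic (different sizes), so Aut(G) = Aut(C_3) × Aut(C_4) = D_3 × D_4 of order 6·8 = 48.

D_3 × D_4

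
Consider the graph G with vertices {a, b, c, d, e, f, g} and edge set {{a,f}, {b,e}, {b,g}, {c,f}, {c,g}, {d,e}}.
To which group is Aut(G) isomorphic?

Z_2

The degree sequence is [1, 2, 2, 1, 2, 2, 2]; the two degree-1 vertices a and d are the ends of a path, so G = P_7. The only nontrivial automorphism of a path is the end-to-end reflection, so Aut(G) ≅ Z_2.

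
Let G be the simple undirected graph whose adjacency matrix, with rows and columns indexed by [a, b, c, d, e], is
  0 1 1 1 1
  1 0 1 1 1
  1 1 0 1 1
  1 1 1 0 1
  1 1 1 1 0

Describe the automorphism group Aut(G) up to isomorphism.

Every vertex has degree 4, so G is the complete graph K_5. Every bijection on the vertex set is an automorphism of K_5; hence Aut(K_5) ≅ S_5, order 120.

the symmetric group on 5 letters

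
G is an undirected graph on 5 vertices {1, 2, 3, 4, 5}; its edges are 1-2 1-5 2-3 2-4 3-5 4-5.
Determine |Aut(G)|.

The vertices split by degree into {2, 5} (degree 3) and {1, 3, 4} (degree 2); every edge runs between the two parts, so G is the complete bipartite graph K_{2,3}. The parts have unequal sizes, so no automorphism swaps them; each part is permuted independently, giving S_2 × S_3 of order 2!·3! = 12.

12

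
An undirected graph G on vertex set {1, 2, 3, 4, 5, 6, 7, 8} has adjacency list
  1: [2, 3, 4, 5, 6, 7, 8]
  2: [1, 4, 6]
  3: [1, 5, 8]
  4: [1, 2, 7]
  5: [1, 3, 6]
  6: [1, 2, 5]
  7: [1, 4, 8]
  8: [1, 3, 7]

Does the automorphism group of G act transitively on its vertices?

Vertex 1 is the only vertex of degree 7, so every automorphism fixes it; G is not vertex-transitive.

No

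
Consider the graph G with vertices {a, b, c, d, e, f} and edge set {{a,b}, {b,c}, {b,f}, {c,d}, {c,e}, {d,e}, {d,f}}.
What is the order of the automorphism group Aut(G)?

1

The degree sequence is [1, 3, 3, 3, 2, 2]. Checking the degree-preserving permutations of the vertex set shows that none except the identity preserves every edge, so Aut(G) is trivial.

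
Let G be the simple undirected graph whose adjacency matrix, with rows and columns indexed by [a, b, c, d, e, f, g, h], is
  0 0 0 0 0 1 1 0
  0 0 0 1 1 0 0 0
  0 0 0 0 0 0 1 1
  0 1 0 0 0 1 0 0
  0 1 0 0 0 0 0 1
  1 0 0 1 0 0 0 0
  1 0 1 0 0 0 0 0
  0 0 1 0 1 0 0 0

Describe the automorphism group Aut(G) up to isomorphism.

G is 2-regular and connected on 8 vertices, i.e. the cycle C_8. C_8 has 8 rotations and 8 reflections, so Aut(C_8) ≅ D_8 of order 16.

D_8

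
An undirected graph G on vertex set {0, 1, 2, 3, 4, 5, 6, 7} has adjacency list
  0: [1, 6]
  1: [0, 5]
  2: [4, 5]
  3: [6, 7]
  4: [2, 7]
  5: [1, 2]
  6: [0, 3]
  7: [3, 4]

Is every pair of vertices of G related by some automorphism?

G is 2-regular and connected on 8 vertices, i.e. the cycle C_8. The automorphisms of the 8-cycle are exactly the symmetries of a regular 8-gon: the dihedral group D_8, |D_8| = 16. Under this action every vertex can be carried to every other, so G is vertex-transitive.

Yes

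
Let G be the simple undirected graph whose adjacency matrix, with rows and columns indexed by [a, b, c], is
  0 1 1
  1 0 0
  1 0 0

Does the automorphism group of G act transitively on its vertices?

Vertex a is the only vertex of degree 2, so every automorphism fixes it; G is not vertex-transitive.

No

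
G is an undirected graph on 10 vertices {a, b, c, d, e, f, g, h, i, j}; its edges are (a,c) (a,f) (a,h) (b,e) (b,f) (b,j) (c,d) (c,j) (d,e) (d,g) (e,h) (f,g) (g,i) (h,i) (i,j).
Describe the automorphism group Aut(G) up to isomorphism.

G is 3-regular on 10 vertices with no triangles and no 4-cycles (girth 5): this is the Petersen graph. Viewing the Petersen graph as the Kneser graph K(5,2) — vertices are 2-subsets of {1,…,5}, edges join disjoint pairs — its automorphisms are exactly the permutations of the 5-element set, so Aut ≅ S_5 of order 120.

S_5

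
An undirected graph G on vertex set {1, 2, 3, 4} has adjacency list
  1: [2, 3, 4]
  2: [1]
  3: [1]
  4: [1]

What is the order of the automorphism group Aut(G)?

Vertex 1 has degree 3 and every other vertex has degree 1, so G is the star K_{1,3} with centre 1. Any automorphism fixes the centre and permutes the 3 leaves freely, so Aut(G) ≅ S_3 of order 3! = 6.

6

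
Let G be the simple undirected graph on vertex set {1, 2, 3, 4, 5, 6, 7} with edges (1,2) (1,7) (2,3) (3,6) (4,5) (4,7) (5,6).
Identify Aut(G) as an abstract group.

the dihedral group of order 14

Every vertex has degree 2 and the graph is connected, so G is the 7-cycle C_7. C_7 has 7 rotations and 7 reflections, so Aut(C_7) ≅ D_7 of order 14.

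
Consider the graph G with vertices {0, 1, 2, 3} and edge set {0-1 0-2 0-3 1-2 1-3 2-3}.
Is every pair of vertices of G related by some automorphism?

Every vertex has degree 3, so G is the complete graph K_4. Any permutation of the 4 vertices preserves K_4, so Aut(K_4) = S_4 of order 4! = 24. Under this action every vertex can be carried to every other, so G is vertex-transitive.

Yes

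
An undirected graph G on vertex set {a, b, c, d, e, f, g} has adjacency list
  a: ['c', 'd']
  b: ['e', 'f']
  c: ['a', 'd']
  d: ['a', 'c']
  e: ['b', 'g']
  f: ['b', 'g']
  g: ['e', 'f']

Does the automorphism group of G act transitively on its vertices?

No

G has two connected components, {b, e, f, g} and {a, c, d}; each is 2-regular, so G = C_4 ⊔ C_3. The orbit of a under Aut(G) is {a, c, d}, which does not contain b, so G is not vertex-transitive.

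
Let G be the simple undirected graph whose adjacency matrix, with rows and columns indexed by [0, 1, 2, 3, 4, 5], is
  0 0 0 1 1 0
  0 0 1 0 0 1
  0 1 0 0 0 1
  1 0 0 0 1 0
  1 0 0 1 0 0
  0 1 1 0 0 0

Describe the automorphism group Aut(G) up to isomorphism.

D_3 ≀ Z_2

G has two connected components, {0, 3, 4} and {1, 2, 5}; each is 2-regular, so G = C_3 ⊔ C_3. With two isomorphic components, Aut(G) = Aut(C_3) ≀ S_2 = (D_3 × D_3) ⋊ Z_2: permute each cycle by D_3, then optionally swap the two cycles. Order 2·(2·3)² = 72.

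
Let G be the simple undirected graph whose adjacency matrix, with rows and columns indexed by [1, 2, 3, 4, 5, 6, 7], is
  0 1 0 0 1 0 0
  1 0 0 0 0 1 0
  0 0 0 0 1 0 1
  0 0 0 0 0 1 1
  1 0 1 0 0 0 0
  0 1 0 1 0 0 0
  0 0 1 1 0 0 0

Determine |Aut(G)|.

14

Every vertex has degree 2 and the graph is connected, so G is the 7-cycle C_7. C_7 has 7 rotations and 7 reflections, so Aut(C_7) ≅ D_7 of order 14.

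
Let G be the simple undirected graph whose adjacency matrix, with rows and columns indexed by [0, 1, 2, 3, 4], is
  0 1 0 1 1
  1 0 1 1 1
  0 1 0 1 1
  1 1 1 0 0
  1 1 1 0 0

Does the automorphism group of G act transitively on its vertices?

No

Vertex 1 is the only vertex of degree 4, so every automorphism fixes it; G is not vertex-transitive.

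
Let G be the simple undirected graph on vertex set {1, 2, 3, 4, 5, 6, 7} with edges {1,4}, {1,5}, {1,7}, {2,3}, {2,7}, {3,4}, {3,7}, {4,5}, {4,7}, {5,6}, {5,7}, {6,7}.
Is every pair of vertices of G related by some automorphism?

No

Vertex 7 is the only vertex of degree 6, so every automorphism fixes it; G is not vertex-transitive.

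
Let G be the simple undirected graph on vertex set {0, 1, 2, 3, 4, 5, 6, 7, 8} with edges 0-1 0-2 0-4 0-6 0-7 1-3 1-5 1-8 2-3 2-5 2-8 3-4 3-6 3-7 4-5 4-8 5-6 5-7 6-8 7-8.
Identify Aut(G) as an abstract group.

S_4 × S_5

The vertices split by degree into {0, 3, 5, 8} (degree 5) and {1, 2, 4, 6, 7} (degree 4); every edge runs between the two parts, so G is the complete bipartite graph K_{4,5}. Automorphisms preserve the bipartition setwise (since the parts differ in size) and act as S_4 × S_5 within it; |Aut| = 2880.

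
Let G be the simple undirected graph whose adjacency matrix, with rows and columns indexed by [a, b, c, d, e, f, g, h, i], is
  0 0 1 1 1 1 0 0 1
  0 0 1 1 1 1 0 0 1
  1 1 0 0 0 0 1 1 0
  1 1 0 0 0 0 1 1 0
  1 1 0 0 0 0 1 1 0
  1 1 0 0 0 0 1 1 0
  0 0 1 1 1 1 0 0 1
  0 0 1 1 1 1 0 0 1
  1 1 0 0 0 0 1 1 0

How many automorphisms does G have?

The vertices split by degree into {a, b, g, h} (degree 5) and {c, d, e, f, i} (degree 4); every edge runs between the two parts, so G is the complete bipartite graph K_{4,5}. Automorphisms preserve the bipartition setwise (since the parts differ in size) and act as S_5 × S_4 within it; |Aut| = 2880.

2880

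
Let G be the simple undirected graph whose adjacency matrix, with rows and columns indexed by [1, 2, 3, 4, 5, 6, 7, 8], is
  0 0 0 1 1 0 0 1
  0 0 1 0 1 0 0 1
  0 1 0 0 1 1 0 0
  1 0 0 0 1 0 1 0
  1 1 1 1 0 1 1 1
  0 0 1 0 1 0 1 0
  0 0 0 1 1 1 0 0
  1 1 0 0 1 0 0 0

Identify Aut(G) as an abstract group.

D_7

Vertex 5 is the unique vertex of degree 7; the remaining 7 vertices each have degree 3 and induce a cycle, so G is the wheel on 8 vertices with hub 5. Every automorphism fixes the hub and acts on the rim 7-cycle, so Aut(G) ≅ Aut(C_7) = D_7 of order 14.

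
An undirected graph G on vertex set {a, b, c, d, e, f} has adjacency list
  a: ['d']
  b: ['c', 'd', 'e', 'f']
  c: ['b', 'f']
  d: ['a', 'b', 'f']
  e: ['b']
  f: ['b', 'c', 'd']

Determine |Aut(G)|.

Degrees alone do not determine every vertex (e.g. a and e both have degree 1), but their neighbour-degree multisets differ: N(a) has degrees [3] while N(e) has degrees [4]. Repeating this refinement separates all vertices, so the only automorphism is the identity.

1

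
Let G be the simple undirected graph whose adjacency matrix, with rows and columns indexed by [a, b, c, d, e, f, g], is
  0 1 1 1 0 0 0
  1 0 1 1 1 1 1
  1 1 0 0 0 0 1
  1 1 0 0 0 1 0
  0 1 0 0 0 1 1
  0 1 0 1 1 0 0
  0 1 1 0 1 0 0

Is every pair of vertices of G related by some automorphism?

Vertex b is the only vertex of degree 6, so every automorphism fixes it; G is not vertex-transitive.

No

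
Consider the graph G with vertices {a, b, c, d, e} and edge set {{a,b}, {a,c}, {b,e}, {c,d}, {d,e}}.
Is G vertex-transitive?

Yes

G is 2-regular and connected on 5 vertices, i.e. the cycle C_5. The automorphisms of the 5-cycle are exactly the symmetries of a regular 5-gon: the dihedral group D_5, |D_5| = 10. This group acts transitively on the 5 vertices.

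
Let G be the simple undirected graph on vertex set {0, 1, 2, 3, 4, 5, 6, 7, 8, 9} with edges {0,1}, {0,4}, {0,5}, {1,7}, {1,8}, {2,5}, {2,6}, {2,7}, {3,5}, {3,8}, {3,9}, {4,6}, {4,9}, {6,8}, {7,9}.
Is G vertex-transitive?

G is 3-regular on 10 vertices with no triangles and no 4-cycles (girth 5): this is the Petersen graph. Viewing the Petersen graph as the Kneser graph K(5,2) — vertices are 2-subsets of {1,…,5}, edges join disjoint pairs — its automorphisms are exactly the permutations of the 5-element set, so Aut ≅ S_5 of order 120. Under this action every vertex can be carried to every other, so G is vertex-transitive.

Yes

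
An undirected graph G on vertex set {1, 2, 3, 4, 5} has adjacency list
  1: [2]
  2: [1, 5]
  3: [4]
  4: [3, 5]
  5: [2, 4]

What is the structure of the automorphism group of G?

C_2

The degree sequence is [1, 2, 1, 2, 2]; the two degree-1 vertices 1 and 3 are the ends of a path, so G = P_5. The only nontrivial automorphism of a path is the end-to-end reflection, so Aut(G) ≅ Z_2.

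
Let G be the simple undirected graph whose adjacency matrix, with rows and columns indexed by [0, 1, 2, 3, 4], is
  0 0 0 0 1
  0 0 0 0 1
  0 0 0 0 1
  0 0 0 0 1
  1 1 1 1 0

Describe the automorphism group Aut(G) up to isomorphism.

S_4

Vertex 4 has degree 4 and every other vertex has degree 1, so G is the star K_{1,4} with centre 4. The 4 leaves are pairwise interchangeable while the centre is fixed, giving Aut(G) = S_4.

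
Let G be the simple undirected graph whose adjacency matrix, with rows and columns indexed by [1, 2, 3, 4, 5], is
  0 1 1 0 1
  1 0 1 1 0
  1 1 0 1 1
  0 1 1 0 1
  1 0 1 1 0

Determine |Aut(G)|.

Vertex 3 is the unique vertex of degree 4; the remaining 4 vertices each have degree 3 and induce a cycle, so G is the wheel on 5 vertices with hub 3. Every automorphism fixes the hub and acts on the rim 4-cycle, so Aut(G) ≅ Aut(C_4) = D_4 of order 8.

8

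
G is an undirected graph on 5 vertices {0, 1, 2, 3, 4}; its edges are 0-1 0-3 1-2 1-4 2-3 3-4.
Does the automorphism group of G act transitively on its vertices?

Automorphisms preserve degree, but G has vertices of degree 2 and vertices of degree 3; no automorphism maps one to the other, so G is not vertex-transitive.

No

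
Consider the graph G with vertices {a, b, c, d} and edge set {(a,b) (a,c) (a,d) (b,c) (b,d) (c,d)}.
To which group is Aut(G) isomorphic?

S_4

Every vertex has degree 3, so G is the complete graph K_4. Any permutation of the 4 vertices preserves K_4, so Aut(K_4) = S_4 of order 4! = 24.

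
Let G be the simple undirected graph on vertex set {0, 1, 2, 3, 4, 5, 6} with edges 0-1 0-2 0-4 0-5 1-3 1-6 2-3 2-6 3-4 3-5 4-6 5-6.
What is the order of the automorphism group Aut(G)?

144

The vertices split by degree into {0, 3, 6} (degree 4) and {1, 2, 4, 5} (degree 3); every edge runs between the two parts, so G is the complete bipartite graph K_{3,4}. Automorphisms preserve the bipartition setwise (since the parts differ in size) and act as S_4 × S_3 within it; |Aut| = 144.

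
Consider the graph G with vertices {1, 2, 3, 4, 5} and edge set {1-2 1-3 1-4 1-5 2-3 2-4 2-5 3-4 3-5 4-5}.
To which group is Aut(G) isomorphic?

All 5 vertices are pairwise adjacent: G = K_5. Every bijection on the vertex set is an automorphism of K_5; hence Aut(K_5) ≅ S_5, order 120.

the symmetric group on 5 letters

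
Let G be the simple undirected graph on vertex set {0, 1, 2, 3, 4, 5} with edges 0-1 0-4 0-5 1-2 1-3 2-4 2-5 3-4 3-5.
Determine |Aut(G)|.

G is 3-regular and bipartite with parts {1, 4, 5} and {0, 2, 3} (each part is independent and every cross-pair is an edge), so G = K_{3,3}. Aut(K_{3,3}) is the wreath product S_3 ≀ Z_2: permute within each part, then optionally swap the parts; |Aut| = 2·(3!)² = 72.

72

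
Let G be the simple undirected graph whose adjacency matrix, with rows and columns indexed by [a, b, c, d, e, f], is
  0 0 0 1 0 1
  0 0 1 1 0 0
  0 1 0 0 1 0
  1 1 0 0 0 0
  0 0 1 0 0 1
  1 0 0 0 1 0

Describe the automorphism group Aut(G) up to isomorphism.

G is 2-regular and connected on 6 vertices, i.e. the cycle C_6. The automorphisms of the 6-cycle are exactly the symmetries of a regular 6-gon: the dihedral group D_6, |D_6| = 12.

the dihedral group of order 12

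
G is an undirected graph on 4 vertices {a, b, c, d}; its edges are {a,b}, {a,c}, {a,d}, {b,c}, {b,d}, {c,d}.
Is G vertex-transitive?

Yes

All 4 vertices are pairwise adjacent: G = K_4. Every bijection on the vertex set is an automorphism of K_4; hence Aut(K_4) ≅ S_4, order 24. Under this action every vertex can be carried to every other, so G is vertex-transitive.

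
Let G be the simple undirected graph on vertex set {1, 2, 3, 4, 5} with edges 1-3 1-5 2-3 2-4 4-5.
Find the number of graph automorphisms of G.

10

G is 2-regular and connected on 5 vertices, i.e. the cycle C_5. The automorphisms of the 5-cycle are exactly the symmetries of a regular 5-gon: the dihedral group D_5, |D_5| = 10.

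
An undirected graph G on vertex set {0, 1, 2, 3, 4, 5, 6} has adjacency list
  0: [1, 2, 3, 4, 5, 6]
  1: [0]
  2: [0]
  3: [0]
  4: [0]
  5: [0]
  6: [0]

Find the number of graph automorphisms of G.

Vertex 0 has degree 6 and every other vertex has degree 1, so G is the star K_{1,6} with centre 0. Any automorphism fixes the centre and permutes the 6 leaves freely, so Aut(G) ≅ S_6 of order 6! = 720.

720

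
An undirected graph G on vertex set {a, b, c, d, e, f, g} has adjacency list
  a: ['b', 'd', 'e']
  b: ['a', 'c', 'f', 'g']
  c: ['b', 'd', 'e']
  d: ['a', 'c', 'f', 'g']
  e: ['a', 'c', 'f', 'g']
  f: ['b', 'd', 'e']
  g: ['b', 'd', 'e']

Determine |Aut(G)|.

The vertices split by degree into {b, d, e} (degree 4) and {a, c, f, g} (degree 3); every edge runs between the two parts, so G is the complete bipartite graph K_{3,4}. The parts have unequal sizes, so no automorphism swaps them; each part is permuted independently, giving S_3 × S_4 of order 3!·4! = 144.

144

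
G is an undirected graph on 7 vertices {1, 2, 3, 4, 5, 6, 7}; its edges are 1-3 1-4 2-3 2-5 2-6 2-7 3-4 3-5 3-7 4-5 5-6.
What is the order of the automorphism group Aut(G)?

Degrees alone do not determine every vertex (e.g. 1 and 6 both have degree 2), but their neighbour-degree multisets differ: N(1) has degrees [3, 5] while N(6) has degrees [4, 4]. Repeating this refinement separates all vertices, so the only automorphism is the identity.

1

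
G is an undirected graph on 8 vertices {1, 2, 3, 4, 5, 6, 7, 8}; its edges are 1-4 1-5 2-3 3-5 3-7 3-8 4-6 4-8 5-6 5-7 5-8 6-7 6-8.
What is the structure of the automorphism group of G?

Degrees alone do not determine every vertex (e.g. 3 and 6 both have degree 4), but their neighbour-degree multisets differ: N(3) has degrees [1, 3, 4, 5] while N(6) has degrees [3, 3, 4, 5]. Repeating this refinement separates all vertices, so the only automorphism is the identity.

1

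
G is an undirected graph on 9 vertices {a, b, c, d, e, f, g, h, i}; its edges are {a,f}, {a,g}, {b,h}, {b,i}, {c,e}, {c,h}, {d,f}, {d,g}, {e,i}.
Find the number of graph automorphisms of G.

G has two connected components, {b, c, e, h, i} and {a, d, f, g}; each is 2-regular, so G = C_5 ⊔ C_4. No automorphism exchanges components of different sizes, hence Aut(G) is the direct product D_5 × D_4, order 80.

80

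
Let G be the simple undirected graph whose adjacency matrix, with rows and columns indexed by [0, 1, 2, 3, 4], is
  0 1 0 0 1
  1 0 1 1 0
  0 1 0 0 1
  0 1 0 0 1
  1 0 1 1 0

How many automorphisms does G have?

The vertices split by degree into {1, 4} (degree 3) and {0, 2, 3} (degree 2); every edge runs between the two parts, so G is the complete bipartite graph K_{2,3}. Automorphisms preserve the bipartition setwise (since the parts differ in size) and act as S_2 × S_3 within it; |Aut| = 12.

12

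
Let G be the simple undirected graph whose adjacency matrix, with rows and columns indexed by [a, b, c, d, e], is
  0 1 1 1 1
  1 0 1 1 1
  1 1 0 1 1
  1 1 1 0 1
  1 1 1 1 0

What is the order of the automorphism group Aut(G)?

120

All 5 vertices are pairwise adjacent: G = K_5. Every bijection on the vertex set is an automorphism of K_5; hence Aut(K_5) ≅ S_5, order 120.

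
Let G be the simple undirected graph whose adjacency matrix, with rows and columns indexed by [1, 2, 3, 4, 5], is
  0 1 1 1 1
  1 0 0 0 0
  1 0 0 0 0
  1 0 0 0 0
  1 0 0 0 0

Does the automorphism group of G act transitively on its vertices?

Vertex 1 is the only vertex of degree 4, so every automorphism fixes it; G is not vertex-transitive.

No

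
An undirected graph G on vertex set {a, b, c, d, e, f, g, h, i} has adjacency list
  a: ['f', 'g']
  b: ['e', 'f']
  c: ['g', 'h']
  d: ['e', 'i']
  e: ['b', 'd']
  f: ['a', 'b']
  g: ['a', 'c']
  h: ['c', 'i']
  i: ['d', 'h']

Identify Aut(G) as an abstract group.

Every vertex has degree 2 and the graph is connected, so G is the 9-cycle C_9. C_9 has 9 rotations and 9 reflections, so Aut(C_9) ≅ D_9 of order 18.

the dihedral group of order 18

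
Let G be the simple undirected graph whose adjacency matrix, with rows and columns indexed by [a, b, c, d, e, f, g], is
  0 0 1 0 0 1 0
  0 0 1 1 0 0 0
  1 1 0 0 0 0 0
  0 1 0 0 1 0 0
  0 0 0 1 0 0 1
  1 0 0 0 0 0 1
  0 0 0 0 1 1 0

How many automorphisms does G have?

Every vertex has degree 2 and the graph is connected, so G is the 7-cycle C_7. The automorphisms of the 7-cycle are exactly the symmetries of a regular 7-gon: the dihedral group D_7, |D_7| = 14.

14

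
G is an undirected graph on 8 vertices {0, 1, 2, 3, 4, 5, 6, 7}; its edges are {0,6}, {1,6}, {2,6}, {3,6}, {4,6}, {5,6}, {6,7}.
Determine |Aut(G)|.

Vertex 6 has degree 7 and every other vertex has degree 1, so G is the star K_{1,7} with centre 6. Any automorphism fixes the centre and permutes the 7 leaves freely, so Aut(G) ≅ S_7 of order 7! = 5040.

5040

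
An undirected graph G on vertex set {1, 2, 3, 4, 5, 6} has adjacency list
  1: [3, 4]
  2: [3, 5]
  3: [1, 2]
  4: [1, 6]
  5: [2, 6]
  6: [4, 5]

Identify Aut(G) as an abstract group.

the dihedral group of order 12

G is 2-regular and connected on 6 vertices, i.e. the cycle C_6. C_6 has 6 rotations and 6 reflections, so Aut(C_6) ≅ D_6 of order 12.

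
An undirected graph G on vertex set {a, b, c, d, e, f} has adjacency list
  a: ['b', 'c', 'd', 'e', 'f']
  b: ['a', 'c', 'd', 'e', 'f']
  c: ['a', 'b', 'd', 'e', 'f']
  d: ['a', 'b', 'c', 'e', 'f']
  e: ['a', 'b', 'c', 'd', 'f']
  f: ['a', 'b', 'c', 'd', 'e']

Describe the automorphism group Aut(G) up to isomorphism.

S_6

Every vertex has degree 5, so G is the complete graph K_6. Every bijection on the vertex set is an automorphism of K_6; hence Aut(K_6) ≅ S_6, order 720.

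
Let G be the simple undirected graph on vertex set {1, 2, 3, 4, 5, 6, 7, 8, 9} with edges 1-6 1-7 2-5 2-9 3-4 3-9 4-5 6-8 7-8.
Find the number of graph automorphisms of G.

G has two connected components, {2, 3, 4, 5, 9} and {1, 6, 7, 8}; each is 2-regular, so G = C_5 ⊔ C_4. The components are non-isomorphic (different sizes), so Aut(G) = Aut(C_4) × Aut(C_5) = D_4 × D_5 of order 8·10 = 80.

80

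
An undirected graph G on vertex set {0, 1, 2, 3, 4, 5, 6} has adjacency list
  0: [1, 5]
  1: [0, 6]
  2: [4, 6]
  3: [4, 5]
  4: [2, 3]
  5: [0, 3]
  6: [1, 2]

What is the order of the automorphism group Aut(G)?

G is 2-regular and connected on 7 vertices, i.e. the cycle C_7. C_7 has 7 rotations and 7 reflections, so Aut(C_7) ≅ D_7 of order 14.

14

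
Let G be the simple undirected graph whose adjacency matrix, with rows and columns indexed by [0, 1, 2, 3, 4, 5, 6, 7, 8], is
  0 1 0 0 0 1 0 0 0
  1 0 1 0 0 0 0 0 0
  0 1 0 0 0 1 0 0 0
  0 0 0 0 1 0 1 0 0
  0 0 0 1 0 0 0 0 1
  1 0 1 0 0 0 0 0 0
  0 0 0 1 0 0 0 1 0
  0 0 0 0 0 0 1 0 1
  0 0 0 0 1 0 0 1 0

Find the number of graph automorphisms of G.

80

G has two connected components, {3, 4, 6, 7, 8} and {0, 1, 2, 5}; each is 2-regular, so G = C_5 ⊔ C_4. The components are non-isomorphic (different sizes), so Aut(G) = Aut(C_4) × Aut(C_5) = D_4 × D_5 of order 8·10 = 80.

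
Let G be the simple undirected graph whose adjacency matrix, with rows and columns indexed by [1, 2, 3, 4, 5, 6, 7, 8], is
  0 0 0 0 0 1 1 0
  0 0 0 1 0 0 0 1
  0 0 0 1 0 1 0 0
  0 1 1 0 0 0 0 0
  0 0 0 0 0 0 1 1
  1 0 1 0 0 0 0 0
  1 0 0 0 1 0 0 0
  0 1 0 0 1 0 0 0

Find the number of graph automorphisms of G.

16

G is 2-regular and connected on 8 vertices, i.e. the cycle C_8. The automorphisms of the 8-cycle are exactly the symmetries of a regular 8-gon: the dihedral group D_8, |D_8| = 16.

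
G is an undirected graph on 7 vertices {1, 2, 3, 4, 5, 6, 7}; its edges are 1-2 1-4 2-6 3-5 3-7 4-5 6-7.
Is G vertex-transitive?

Yes

G is 2-regular and connected on 7 vertices, i.e. the cycle C_7. The automorphisms of the 7-cycle are exactly the symmetries of a regular 7-gon: the dihedral group D_7, |D_7| = 14. Under this action every vertex can be carried to every other, so G is vertex-transitive.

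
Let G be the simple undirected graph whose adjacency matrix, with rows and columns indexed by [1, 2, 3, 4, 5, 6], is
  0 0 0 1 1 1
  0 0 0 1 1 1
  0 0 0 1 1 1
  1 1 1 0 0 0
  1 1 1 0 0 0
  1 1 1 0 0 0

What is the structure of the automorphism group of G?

G is 3-regular and bipartite with parts {4, 5, 6} and {1, 2, 3} (each part is independent and every cross-pair is an edge), so G = K_{3,3}. Aut(K_{3,3}) is the wreath product S_3 ≀ Z_2: permute within each part, then optionally swap the parts; |Aut| = 2·(3!)² = 72.

S_3 ≀ Z_2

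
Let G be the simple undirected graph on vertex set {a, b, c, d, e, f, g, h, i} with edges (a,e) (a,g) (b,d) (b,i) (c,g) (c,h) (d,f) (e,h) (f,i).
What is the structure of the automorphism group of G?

D_4 × D_5

G has two connected components, {a, c, e, g, h} and {b, d, f, i}; each is 2-regular, so G = C_5 ⊔ C_4. No automorphism exchanges components of different sizes, hence Aut(G) is the direct product D_4 × D_5, order 80.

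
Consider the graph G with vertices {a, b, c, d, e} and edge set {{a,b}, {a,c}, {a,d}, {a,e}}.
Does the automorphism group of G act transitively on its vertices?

Vertex a is the only vertex of degree 4, so every automorphism fixes it; G is not vertex-transitive.

No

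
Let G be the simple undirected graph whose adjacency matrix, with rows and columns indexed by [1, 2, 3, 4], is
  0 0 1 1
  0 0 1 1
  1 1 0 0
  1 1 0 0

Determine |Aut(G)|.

8

G is 2-regular and bipartite on 2^2 = 4 vertices with girth 4; it is the hypercube graph Q_2. The symmetry group of the 2-cube is the hyperoctahedral group B_2 = Z_2 ≀ S_2, of order 2^2·2! = 8.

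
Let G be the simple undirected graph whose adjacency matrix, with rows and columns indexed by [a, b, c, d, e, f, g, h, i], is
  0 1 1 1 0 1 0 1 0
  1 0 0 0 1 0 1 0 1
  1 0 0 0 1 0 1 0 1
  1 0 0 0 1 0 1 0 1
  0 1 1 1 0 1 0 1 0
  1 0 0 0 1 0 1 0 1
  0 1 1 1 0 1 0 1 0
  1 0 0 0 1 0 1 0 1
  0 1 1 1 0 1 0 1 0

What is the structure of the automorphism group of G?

S_5 × S_4

The vertices split by degree into {a, e, g, i} (degree 5) and {b, c, d, f, h} (degree 4); every edge runs between the two parts, so G is the complete bipartite graph K_{4,5}. Automorphisms preserve the bipartition setwise (since the parts differ in size) and act as S_5 × S_4 within it; |Aut| = 2880.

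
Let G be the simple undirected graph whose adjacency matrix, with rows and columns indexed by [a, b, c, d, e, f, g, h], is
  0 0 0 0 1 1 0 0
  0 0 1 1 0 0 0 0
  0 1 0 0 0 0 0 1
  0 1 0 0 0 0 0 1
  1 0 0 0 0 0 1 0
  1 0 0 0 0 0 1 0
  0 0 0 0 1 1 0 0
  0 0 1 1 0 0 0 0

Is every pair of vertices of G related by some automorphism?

G has two connected components, {a, e, f, g} and {b, c, d, h}; each is 2-regular, so G = C_4 ⊔ C_4. With two isomorphic components, Aut(G) = Aut(C_4) ≀ S_2 = (D_4 × D_4) ⋊ Z_2: permute each cycle by D_4, then optionally swap the two cycles. Order 2·(2·4)² = 128. This group acts transitively on the 8 vertices.

Yes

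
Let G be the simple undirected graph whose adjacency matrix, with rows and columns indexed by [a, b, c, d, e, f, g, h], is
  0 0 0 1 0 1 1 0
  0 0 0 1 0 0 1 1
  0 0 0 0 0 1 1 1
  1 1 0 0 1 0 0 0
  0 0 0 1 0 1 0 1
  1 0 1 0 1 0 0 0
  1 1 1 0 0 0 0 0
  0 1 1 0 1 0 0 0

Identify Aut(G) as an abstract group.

G is 3-regular and bipartite on 2^3 = 8 vertices with girth 4; it is the hypercube graph Q_3. Aut(Q_3) consists of the signed permutations of the 3 coordinate axes: 3! permutations times 2^3 sign flips, so |Aut| = 2^3·3! = 48.

Z_2^3 ⋊ S_3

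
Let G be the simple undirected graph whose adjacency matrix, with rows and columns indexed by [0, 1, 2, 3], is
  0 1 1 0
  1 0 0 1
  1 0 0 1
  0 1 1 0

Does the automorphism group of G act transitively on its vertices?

Yes

G is 2-regular and bipartite with parts {0, 3} and {1, 2} (each part is independent and every cross-pair is an edge), so G = K_{2,2}. Aut(K_{2,2}) is the wreath product S_2 ≀ Z_2: permute within each part, then optionally swap the parts; |Aut| = 2·(2!)² = 8. Under this action every vertex can be carried to every other, so G is vertex-transitive.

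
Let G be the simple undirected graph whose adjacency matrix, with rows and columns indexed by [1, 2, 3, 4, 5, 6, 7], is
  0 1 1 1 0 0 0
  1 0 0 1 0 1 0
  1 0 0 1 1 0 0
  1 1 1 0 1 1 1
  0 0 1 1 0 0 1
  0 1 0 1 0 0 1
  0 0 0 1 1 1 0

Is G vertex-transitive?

No

Vertex 4 is the only vertex of degree 6, so every automorphism fixes it; G is not vertex-transitive.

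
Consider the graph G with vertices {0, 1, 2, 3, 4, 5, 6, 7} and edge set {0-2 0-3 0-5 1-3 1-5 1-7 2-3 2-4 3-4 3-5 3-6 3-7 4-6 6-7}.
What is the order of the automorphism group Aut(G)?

Vertex 3 is the unique vertex of degree 7; the remaining 7 vertices each have degree 3 and induce a cycle, so G is the wheel on 8 vertices with hub 3. With the hub fixed, the remaining symmetry is that of the rim cycle C_7, giving the dihedral group D_7.

14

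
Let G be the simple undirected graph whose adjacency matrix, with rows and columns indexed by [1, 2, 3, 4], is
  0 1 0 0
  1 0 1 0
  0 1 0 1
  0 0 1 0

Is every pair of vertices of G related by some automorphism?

Automorphisms preserve degree, but G has vertices of degree 1 and vertices of degree 2; no automorphism maps one to the other, so G is not vertex-transitive.

No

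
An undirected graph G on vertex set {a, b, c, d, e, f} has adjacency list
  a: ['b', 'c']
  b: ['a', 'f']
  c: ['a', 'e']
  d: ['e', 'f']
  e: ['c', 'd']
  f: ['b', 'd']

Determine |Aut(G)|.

12

Every vertex has degree 2 and the graph is connected, so G is the 6-cycle C_6. C_6 has 6 rotations and 6 reflections, so Aut(C_6) ≅ D_6 of order 12.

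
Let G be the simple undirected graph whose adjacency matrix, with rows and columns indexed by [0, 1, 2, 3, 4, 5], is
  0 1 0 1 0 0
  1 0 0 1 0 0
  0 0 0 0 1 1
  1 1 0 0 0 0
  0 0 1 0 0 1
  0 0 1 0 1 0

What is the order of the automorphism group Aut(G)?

72

G has two connected components, {2, 4, 5} and {0, 1, 3}; each is 2-regular, so G = C_3 ⊔ C_3. With two isomorphic components, Aut(G) = Aut(C_3) ≀ S_2 = (D_3 × D_3) ⋊ Z_2: permute each cycle by D_3, then optionally swap the two cycles. Order 2·(2·3)² = 72.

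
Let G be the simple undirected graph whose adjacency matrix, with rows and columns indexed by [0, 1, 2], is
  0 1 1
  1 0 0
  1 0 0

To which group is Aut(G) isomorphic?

The degree sequence is [2, 1, 1]; the two degree-1 vertices 1 and 2 are the ends of a path, so G = P_3. A path has exactly one nontrivial symmetry — reversal — giving Aut(G) of order 2.

Z_2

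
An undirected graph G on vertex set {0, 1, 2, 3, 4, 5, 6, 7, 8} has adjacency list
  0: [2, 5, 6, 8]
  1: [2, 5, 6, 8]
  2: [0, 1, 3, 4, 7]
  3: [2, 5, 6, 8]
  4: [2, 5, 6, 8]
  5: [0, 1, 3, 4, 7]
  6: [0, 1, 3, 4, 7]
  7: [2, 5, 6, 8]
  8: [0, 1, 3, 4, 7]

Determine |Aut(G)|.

2880

The vertices split by degree into {2, 5, 6, 8} (degree 5) and {0, 1, 3, 4, 7} (degree 4); every edge runs between the two parts, so G is the complete bipartite graph K_{4,5}. The parts have unequal sizes, so no automorphism swaps them; each part is permuted independently, giving S_4 × S_5 of order 4!·5! = 2880.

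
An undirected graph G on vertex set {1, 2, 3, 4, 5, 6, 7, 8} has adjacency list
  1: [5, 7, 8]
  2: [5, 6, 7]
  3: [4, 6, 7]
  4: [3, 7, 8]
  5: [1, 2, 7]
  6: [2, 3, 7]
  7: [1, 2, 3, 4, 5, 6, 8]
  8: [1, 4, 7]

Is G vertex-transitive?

Vertex 7 is the only vertex of degree 7, so every automorphism fixes it; G is not vertex-transitive.

No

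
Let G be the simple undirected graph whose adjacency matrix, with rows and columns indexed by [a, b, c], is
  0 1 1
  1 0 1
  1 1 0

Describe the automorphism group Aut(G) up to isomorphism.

All 3 vertices are pairwise adjacent: G = K_3. Any permutation of the 3 vertices preserves K_3, so Aut(K_3) = S_3 of order 3! = 6.

S_3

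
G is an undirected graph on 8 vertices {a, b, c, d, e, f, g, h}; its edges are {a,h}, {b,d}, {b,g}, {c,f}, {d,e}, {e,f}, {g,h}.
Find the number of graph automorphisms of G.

2

The degree sequence is [1, 2, 1, 2, 2, 2, 2, 2]; the two degree-1 vertices a and c are the ends of a path, so G = P_8. A path has exactly one nontrivial symmetry — reversal — giving Aut(G) of order 2.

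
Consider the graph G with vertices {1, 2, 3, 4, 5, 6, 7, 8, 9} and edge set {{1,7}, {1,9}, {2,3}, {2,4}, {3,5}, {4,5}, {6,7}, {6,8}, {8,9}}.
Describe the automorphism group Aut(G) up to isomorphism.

G has two connected components, {1, 6, 7, 8, 9} and {2, 3, 4, 5}; each is 2-regular, so G = C_5 ⊔ C_4. No automorphism exchanges components of different sizes, hence Aut(G) is the direct product D_4 × D_5, order 80.

D_4 × D_5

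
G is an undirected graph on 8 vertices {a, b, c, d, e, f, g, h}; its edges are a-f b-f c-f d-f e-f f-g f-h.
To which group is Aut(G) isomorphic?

Vertex f has degree 7 and every other vertex has degree 1, so G is the star K_{1,7} with centre f. The 7 leaves are pairwise interchangeable while the centre is fixed, giving Aut(G) = S_7.

S_7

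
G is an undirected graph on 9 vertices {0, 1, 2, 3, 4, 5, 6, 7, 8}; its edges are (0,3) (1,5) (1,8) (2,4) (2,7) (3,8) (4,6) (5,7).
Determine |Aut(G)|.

2

The degree sequence is [1, 2, 2, 2, 2, 2, 1, 2, 2]; the two degree-1 vertices 0 and 6 are the ends of a path, so G = P_9. The only nontrivial automorphism of a path is the end-to-end reflection, so Aut(G) ≅ Z_2.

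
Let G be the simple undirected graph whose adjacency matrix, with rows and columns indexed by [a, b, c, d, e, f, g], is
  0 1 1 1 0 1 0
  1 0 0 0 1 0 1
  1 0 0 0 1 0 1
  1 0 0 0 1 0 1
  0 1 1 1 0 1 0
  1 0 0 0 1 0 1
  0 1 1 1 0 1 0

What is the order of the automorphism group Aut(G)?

144

The vertices split by degree into {a, e, g} (degree 4) and {b, c, d, f} (degree 3); every edge runs between the two parts, so G is the complete bipartite graph K_{3,4}. Automorphisms preserve the bipartition setwise (since the parts differ in size) and act as S_3 × S_4 within it; |Aut| = 144.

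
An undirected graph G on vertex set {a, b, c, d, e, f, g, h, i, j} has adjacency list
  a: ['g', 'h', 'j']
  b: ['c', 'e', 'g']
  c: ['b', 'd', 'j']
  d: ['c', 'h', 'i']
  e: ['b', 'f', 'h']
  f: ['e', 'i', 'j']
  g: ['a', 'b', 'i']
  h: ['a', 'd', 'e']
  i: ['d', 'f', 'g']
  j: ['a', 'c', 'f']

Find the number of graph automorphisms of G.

120

G is 3-regular on 10 vertices with no triangles and no 4-cycles (girth 5): this is the Petersen graph. Viewing the Petersen graph as the Kneser graph K(5,2) — vertices are 2-subsets of {1,…,5}, edges join disjoint pairs — its automorphisms are exactly the permutations of the 5-element set, so Aut ≅ S_5 of order 120.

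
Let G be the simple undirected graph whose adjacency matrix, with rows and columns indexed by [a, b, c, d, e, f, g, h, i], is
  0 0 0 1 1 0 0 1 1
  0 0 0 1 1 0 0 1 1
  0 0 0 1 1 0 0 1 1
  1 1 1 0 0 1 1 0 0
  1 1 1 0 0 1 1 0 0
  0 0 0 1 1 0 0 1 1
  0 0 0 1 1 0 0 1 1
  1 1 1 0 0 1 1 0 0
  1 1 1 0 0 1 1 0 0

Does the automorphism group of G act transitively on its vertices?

Automorphisms preserve degree, but G has vertices of degree 4 and vertices of degree 5; no automorphism maps one to the other, so G is not vertex-transitive.

No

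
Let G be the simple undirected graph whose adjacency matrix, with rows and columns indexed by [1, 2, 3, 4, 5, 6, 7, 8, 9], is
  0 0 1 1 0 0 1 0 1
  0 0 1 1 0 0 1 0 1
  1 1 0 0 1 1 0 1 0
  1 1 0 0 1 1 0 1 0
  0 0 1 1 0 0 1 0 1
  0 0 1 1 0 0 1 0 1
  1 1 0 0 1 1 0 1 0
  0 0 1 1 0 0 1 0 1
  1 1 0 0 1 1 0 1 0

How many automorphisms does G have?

The vertices split by degree into {3, 4, 7, 9} (degree 5) and {1, 2, 5, 6, 8} (degree 4); every edge runs between the two parts, so G is the complete bipartite graph K_{4,5}. The parts have unequal sizes, so no automorphism swaps them; each part is permuted independently, giving S_5 × S_4 of order 5!·4! = 2880.

2880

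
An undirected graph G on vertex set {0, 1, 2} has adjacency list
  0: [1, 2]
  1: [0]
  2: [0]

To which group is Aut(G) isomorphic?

The degree sequence is [2, 1, 1]; the two degree-1 vertices 1 and 2 are the ends of a path, so G = P_3. The only nontrivial automorphism of a path is the end-to-end reflection, so Aut(G) ≅ Z_2.

Z_2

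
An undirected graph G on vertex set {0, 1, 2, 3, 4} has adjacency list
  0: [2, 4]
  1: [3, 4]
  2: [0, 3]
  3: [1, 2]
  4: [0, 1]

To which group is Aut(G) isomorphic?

D_5

Every vertex has degree 2 and the graph is connected, so G is the 5-cycle C_5. The automorphisms of the 5-cycle are exactly the symmetries of a regular 5-gon: the dihedral group D_5, |D_5| = 10.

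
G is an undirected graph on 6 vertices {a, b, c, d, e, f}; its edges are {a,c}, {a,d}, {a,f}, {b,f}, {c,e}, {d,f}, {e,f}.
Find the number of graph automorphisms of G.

1

Degrees alone do not determine every vertex (e.g. c and d both have degree 2), but their neighbour-degree multisets differ: N(c) has degrees [2, 3] while N(d) has degrees [3, 4]. Repeating this refinement separates all vertices, so the only automorphism is the identity.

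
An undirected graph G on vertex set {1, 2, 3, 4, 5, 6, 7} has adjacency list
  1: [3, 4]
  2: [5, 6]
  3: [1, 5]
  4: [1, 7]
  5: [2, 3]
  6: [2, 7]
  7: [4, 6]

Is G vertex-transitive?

Every vertex has degree 2 and the graph is connected, so G is the 7-cycle C_7. C_7 has 7 rotations and 7 reflections, so Aut(C_7) ≅ D_7 of order 14. Under this action every vertex can be carried to every other, so G is vertex-transitive.

Yes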